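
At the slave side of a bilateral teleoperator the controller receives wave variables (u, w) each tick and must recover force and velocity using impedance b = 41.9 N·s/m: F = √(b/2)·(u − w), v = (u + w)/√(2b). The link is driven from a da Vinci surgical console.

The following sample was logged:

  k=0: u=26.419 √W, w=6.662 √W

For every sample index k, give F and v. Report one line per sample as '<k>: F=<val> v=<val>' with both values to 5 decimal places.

0: F=90.43010 v=3.61374

k=0: u−w=19.75700, u+w=33.08100; √(b/2)=4.57712, √(2b)=9.15423; F=4.57712×19.757=90.43010, v=33.08100/9.15423=3.61374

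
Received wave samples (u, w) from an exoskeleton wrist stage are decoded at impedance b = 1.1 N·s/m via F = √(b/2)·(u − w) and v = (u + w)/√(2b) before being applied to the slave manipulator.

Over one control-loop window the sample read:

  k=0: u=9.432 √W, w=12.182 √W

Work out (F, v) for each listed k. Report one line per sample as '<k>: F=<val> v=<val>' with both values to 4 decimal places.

0: F=-2.0395 v=14.5722

k=0: u−w=-2.7500, u+w=21.6140; √(b/2)=0.7416, √(2b)=1.4832; F=0.7416×(-2.75)=-2.0395, v=21.6140/1.4832=14.5722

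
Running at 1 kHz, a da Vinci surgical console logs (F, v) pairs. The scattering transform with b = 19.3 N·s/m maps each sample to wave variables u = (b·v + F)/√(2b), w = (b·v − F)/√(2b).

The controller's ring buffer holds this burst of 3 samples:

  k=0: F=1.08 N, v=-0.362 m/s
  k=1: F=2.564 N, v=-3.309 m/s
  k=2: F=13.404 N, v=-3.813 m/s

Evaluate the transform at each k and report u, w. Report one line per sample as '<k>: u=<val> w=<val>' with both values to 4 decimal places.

0: u=-0.9507 w=-1.2984
1: u=-9.8665 w=-10.6919
2: u=-9.6874 w=-14.0023

k=0: b·v=19.3×(-0.362)=-6.9866; √(2b)=6.2129; u=(-6.9866+1.08)/6.2129=-0.9507, w=(-6.9866−1.08)/6.2129=-1.2984
k=1: b·v=19.3×(-3.309)=-63.8637; √(2b)=6.2129; u=(-63.8637+2.564)/6.2129=-9.8665, w=(-63.8637−2.564)/6.2129=-10.6919
k=2: b·v=19.3×(-3.813)=-73.5909; √(2b)=6.2129; u=(-73.5909+13.404)/6.2129=-9.6874, w=(-73.5909−13.404)/6.2129=-14.0023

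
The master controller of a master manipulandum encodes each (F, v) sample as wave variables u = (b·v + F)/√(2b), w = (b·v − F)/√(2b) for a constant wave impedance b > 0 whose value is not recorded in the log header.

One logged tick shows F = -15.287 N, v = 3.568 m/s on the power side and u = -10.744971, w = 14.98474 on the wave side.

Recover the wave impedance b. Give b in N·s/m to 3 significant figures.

b = 0.706 N·s/m

u + w = 4.239769;  u + w = √(2b)·v, so √(2b) = 4.239769/3.568 = 1.188276.
b = (√(2b))²/2 = 1.412000/2 = 0.706000.
(Check via u − w = 2F/√(2b): u − w = -25.729711, 2F/√(2b) = -25.729711.)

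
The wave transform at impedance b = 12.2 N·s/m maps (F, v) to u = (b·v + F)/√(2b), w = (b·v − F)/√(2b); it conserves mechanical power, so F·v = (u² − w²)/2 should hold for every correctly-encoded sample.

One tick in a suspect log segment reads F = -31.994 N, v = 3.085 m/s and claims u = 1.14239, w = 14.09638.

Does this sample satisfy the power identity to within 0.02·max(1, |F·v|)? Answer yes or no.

F·v = (-31.994)×3.085 = -98.7015 W.
(u² − w²)/2 = (1.3051 − 198.7079)/2 = -98.7014 W.
|Δ| = 0.0001;  2% of max(1, |F·v|) = 1.9740.

yes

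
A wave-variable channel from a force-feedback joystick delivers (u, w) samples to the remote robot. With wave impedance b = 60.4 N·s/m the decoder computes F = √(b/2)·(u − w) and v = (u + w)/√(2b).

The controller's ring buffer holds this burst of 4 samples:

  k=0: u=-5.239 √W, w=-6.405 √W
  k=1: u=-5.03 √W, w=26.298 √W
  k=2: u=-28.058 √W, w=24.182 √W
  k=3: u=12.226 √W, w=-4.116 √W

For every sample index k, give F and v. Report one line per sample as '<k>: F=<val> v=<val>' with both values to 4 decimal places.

k=0: u−w=1.1660, u+w=-11.6440; √(b/2)=5.4955, √(2b)=10.9909; F=5.4955×1.166=6.4077, v=-11.6440/10.9909=-1.0594
k=1: u−w=-31.3280, u+w=21.2680; √(b/2)=5.4955, √(2b)=10.9909; F=5.4955×(-31.328)=-172.1615, v=21.2680/10.9909=1.9351
k=2: u−w=-52.2400, u+w=-3.8760; √(b/2)=5.4955, √(2b)=10.9909; F=5.4955×(-52.24)=-287.0824, v=-3.8760/10.9909=-0.3527
k=3: u−w=16.3420, u+w=8.1100; √(b/2)=5.4955, √(2b)=10.9909; F=5.4955×16.342=89.8067, v=8.1100/10.9909=0.7379

0: F=6.4077 v=-1.0594
1: F=-172.1615 v=1.9351
2: F=-287.0824 v=-0.3527
3: F=89.8067 v=0.7379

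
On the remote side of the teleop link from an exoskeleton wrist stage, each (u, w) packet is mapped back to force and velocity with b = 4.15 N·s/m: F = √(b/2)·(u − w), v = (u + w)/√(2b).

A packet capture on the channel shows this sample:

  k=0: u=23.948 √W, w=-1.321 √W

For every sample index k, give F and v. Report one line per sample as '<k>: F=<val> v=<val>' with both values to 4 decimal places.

k=0: u−w=25.2690, u+w=22.6270; √(b/2)=1.4405, √(2b)=2.8810; F=1.4405×25.269=36.3996, v=22.6270/2.8810=7.8539

0: F=36.3996 v=7.8539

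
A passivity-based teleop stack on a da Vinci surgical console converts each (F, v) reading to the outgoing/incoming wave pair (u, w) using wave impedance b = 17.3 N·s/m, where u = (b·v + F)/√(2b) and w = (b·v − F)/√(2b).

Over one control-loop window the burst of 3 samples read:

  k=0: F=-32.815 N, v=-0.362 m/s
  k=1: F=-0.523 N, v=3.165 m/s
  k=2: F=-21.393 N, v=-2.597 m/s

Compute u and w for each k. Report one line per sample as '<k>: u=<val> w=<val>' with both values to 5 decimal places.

0: u=-6.64339 w=4.51404
1: u=9.21963 w=9.39746
2: u=-11.27493 w=-4.00109

k=0: b·v=17.3×(-0.362)=-6.26260; √(2b)=5.88218; u=(-6.26260+(-32.815))/5.88218=-6.64339, w=(-6.26260−(-32.815))/5.88218=4.51404
k=1: b·v=17.3×3.165=54.75450; √(2b)=5.88218; u=(54.75450+(-0.523))/5.88218=9.21963, w=(54.75450−(-0.523))/5.88218=9.39746
k=2: b·v=17.3×(-2.597)=-44.92810; √(2b)=5.88218; u=(-44.92810+(-21.393))/5.88218=-11.27493, w=(-44.92810−(-21.393))/5.88218=-4.00109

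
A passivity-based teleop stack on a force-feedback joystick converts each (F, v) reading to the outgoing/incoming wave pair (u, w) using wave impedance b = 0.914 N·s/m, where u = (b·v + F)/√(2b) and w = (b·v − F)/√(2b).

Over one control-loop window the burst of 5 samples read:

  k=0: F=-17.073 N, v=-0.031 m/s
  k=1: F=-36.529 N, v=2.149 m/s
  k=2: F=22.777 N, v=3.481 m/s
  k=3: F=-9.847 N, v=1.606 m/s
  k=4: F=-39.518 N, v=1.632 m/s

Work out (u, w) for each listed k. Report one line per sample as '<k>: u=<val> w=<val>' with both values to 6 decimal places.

k=0: b·v=0.914×(-0.031)=-0.028334; √(2b)=1.352036; u=(-0.028334+(-17.073))/1.352036=-12.648584, w=(-0.028334−(-17.073))/1.352036=12.606670
k=1: b·v=0.914×2.149=1.964186; √(2b)=1.352036; u=(1.964186+(-36.529))/1.352036=-25.565020, w=(1.964186−(-36.529))/1.352036=28.470544
k=2: b·v=0.914×3.481=3.181634; √(2b)=1.352036; u=(3.181634+22.777)/1.352036=19.199669, w=(3.181634−22.777)/1.352036=-14.493233
k=3: b·v=0.914×1.606=1.467884; √(2b)=1.352036; u=(1.467884+(-9.847))/1.352036=-6.197408, w=(1.467884−(-9.847))/1.352036=8.368777
k=4: b·v=0.914×1.632=1.491648; √(2b)=1.352036; u=(1.491648+(-39.518))/1.352036=-28.125261, w=(1.491648−(-39.518))/1.352036=30.331783

0: u=-12.648584 w=12.606670
1: u=-25.565020 w=28.470544
2: u=19.199669 w=-14.493233
3: u=-6.197408 w=8.368777
4: u=-28.125261 w=30.331783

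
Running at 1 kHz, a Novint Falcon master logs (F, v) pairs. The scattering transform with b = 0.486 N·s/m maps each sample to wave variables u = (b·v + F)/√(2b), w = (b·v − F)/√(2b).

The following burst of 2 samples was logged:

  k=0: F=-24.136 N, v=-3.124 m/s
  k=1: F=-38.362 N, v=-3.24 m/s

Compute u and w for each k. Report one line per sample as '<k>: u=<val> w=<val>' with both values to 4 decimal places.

k=0: b·v=0.486×(-3.124)=-1.5183; √(2b)=0.9859; u=(-1.5183+(-24.136))/0.9859=-26.0211, w=(-1.5183−(-24.136))/0.9859=22.9412
k=1: b·v=0.486×(-3.24)=-1.5746; √(2b)=0.9859; u=(-1.5746+(-38.362))/0.9859=-40.5078, w=(-1.5746−(-38.362))/0.9859=37.3135

0: u=-26.0211 w=22.9412
1: u=-40.5078 w=37.3135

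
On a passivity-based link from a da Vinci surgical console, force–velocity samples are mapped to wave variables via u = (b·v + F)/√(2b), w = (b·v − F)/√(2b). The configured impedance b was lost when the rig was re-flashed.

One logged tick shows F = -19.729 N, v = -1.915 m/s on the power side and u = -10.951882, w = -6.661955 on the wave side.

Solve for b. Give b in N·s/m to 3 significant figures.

u + w = -17.613837;  u + w = √(2b)·v, so √(2b) = -17.613837/(-1.915) = 9.197826.
b = (√(2b))²/2 = 84.600005/2 = 42.300003.
(Check via u − w = 2F/√(2b): u − w = -4.289927, 2F/√(2b) = -4.289927.)

b = 42.3 N·s/m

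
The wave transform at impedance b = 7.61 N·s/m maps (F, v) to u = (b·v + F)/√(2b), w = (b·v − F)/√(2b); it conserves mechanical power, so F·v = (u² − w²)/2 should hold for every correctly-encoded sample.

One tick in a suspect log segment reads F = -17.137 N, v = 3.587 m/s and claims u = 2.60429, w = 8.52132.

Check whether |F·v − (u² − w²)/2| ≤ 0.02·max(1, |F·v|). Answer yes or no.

no

F·v = (-17.137)×3.587 = -61.47042 W.
(u² − w²)/2 = (6.78233 − 72.61289)/2 = -32.91528 W.
|Δ| = 28.55513;  2% of max(1, |F·v|) = 1.22941.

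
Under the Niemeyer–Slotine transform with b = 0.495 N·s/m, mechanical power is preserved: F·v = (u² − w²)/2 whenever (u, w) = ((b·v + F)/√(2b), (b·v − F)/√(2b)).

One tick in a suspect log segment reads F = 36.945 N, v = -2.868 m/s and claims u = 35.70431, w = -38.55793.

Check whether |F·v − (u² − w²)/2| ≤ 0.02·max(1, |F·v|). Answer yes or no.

F·v = 36.945×(-2.868) = -105.95826 W.
(u² − w²)/2 = (1274.79775 − 1486.71397)/2 = -105.95811 W.
|Δ| = 0.00015;  2% of max(1, |F·v|) = 2.11917.

yes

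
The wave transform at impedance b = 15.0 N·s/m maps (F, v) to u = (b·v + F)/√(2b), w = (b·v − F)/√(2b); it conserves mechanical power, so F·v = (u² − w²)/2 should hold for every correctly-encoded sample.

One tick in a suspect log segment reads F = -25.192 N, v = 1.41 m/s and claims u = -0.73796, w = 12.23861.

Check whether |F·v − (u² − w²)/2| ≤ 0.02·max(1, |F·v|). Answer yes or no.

F·v = (-25.192)×1.41 = -35.52072 W.
(u² − w²)/2 = (0.54458 − 149.78357)/2 = -74.61949 W.
|Δ| = 39.09877;  2% of max(1, |F·v|) = 0.71041.

no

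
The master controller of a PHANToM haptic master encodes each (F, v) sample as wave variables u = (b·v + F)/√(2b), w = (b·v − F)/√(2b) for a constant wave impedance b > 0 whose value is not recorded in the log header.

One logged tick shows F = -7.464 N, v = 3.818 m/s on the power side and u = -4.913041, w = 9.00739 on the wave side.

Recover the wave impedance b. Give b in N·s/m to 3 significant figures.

u + w = 4.094349;  u + w = √(2b)·v, so √(2b) = 4.094349/3.818 = 1.072381.
b = (√(2b))²/2 = 1.150000/2 = 0.575000.
(Check via u − w = 2F/√(2b): u − w = -13.920431, 2F/√(2b) = -13.920431.)

b = 0.575 N·s/m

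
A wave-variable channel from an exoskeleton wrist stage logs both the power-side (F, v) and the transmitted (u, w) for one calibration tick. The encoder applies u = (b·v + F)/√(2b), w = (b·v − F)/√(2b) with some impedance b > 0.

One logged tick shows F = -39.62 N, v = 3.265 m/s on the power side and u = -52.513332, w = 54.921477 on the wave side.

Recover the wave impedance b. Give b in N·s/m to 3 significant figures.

b = 0.272 N·s/m

u + w = 2.408145;  u + w = √(2b)·v, so √(2b) = 2.408145/3.265 = 0.737564.
b = (√(2b))²/2 = 0.544000/2 = 0.272000.
(Check via u − w = 2F/√(2b): u − w = -107.434809, 2F/√(2b) = -107.434810.)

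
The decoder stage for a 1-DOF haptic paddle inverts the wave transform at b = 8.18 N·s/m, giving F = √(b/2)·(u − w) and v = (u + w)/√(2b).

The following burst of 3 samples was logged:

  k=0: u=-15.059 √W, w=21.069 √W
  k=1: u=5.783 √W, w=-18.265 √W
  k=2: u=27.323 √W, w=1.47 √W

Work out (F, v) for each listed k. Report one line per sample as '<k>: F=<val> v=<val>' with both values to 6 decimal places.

0: F=-73.064358 v=1.485877
1: F=48.634070 v=-3.085976
2: F=52.284457 v=7.118611

k=0: u−w=-36.128000, u+w=6.010000; √(b/2)=2.022375, √(2b)=4.044750; F=2.022375×(-36.128)=-73.064358, v=6.010000/4.044750=1.485877
k=1: u−w=24.048000, u+w=-12.482000; √(b/2)=2.022375, √(2b)=4.044750; F=2.022375×24.048=48.634070, v=-12.482000/4.044750=-3.085976
k=2: u−w=25.853000, u+w=28.793000; √(b/2)=2.022375, √(2b)=4.044750; F=2.022375×25.853=52.284457, v=28.793000/4.044750=7.118611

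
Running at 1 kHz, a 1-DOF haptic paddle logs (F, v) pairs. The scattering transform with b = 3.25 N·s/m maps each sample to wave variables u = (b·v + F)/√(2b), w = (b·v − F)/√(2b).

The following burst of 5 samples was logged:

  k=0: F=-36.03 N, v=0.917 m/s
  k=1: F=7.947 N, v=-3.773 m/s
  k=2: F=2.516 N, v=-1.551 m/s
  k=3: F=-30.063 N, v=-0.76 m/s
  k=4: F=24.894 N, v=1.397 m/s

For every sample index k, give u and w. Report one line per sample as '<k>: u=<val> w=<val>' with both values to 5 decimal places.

k=0: b·v=3.25×0.917=2.98025; √(2b)=2.54951; u=(2.98025+(-36.03))/2.54951=-12.96318, w=(2.98025−(-36.03))/2.54951=15.30108
k=1: b·v=3.25×(-3.773)=-12.26225; √(2b)=2.54951; u=(-12.26225+7.947)/2.54951=-1.69258, w=(-12.26225−7.947)/2.54951=-7.92672
k=2: b·v=3.25×(-1.551)=-5.04075; √(2b)=2.54951; u=(-5.04075+2.516)/2.54951=-0.99029, w=(-5.04075−2.516)/2.54951=-2.96400
k=3: b·v=3.25×(-0.76)=-2.47000; √(2b)=2.54951; u=(-2.47000+(-30.063))/2.54951=-12.76049, w=(-2.47000−(-30.063))/2.54951=10.82287
k=4: b·v=3.25×1.397=4.54025; √(2b)=2.54951; u=(4.54025+24.894)/2.54951=11.54506, w=(4.54025−24.894)/2.54951=-7.98340

0: u=-12.96318 w=15.30108
1: u=-1.69258 w=-7.92672
2: u=-0.99029 w=-2.96400
3: u=-12.76049 w=10.82287
4: u=11.54506 w=-7.98340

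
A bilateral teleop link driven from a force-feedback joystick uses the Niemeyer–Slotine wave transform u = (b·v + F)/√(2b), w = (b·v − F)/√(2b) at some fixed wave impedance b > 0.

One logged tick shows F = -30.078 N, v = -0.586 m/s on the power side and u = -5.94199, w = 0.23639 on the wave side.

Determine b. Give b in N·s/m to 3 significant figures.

u + w = -5.70560;  u + w = √(2b)·v, so √(2b) = -5.70560/(-0.586) = 9.73652.
b = (√(2b))²/2 = 94.79980/2 = 47.39990.
(Check via u − w = 2F/√(2b): u − w = -6.17838, 2F/√(2b) = -6.17839.)

b = 47.4 N·s/m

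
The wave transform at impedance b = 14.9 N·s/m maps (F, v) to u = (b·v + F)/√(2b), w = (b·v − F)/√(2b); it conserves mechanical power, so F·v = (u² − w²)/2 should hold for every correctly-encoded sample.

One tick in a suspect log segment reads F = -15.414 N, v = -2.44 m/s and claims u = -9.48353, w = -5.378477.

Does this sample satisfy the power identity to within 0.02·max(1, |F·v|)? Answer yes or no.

no

F·v = (-15.414)×(-2.44) = 37.610160 W.
(u² − w²)/2 = (89.937341 − 28.928015)/2 = 30.504663 W.
|Δ| = 7.105497;  2% of max(1, |F·v|) = 0.752203.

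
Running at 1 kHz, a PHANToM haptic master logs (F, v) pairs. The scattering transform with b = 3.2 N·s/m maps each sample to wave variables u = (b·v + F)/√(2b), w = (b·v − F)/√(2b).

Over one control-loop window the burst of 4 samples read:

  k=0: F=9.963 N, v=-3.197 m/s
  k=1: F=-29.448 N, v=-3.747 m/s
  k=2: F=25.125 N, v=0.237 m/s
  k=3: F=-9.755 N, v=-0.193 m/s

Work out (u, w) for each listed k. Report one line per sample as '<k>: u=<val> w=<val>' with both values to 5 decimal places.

k=0: b·v=3.2×(-3.197)=-10.23040; √(2b)=2.52982; u=(-10.23040+9.963)/2.52982=-0.10570, w=(-10.23040−9.963)/2.52982=-7.98214
k=1: b·v=3.2×(-3.747)=-11.99040; √(2b)=2.52982; u=(-11.99040+(-29.448))/2.52982=-16.37997, w=(-11.99040−(-29.448))/2.52982=6.90072
k=2: b·v=3.2×0.237=0.75840; √(2b)=2.52982; u=(0.75840+25.125)/2.52982=10.23131, w=(0.75840−25.125)/2.52982=-9.63174
k=3: b·v=3.2×(-0.193)=-0.61760; √(2b)=2.52982; u=(-0.61760+(-9.755))/2.52982=-4.10013, w=(-0.61760−(-9.755))/2.52982=3.61187

0: u=-0.10570 w=-7.98214
1: u=-16.37997 w=6.90072
2: u=10.23131 w=-9.63174
3: u=-4.10013 w=3.61187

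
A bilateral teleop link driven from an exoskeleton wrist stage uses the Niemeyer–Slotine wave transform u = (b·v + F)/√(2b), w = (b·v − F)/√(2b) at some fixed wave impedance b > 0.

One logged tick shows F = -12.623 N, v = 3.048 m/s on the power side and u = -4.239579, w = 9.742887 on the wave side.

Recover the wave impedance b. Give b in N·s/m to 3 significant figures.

u + w = 5.503308;  u + w = √(2b)·v, so √(2b) = 5.503308/3.048 = 1.805547.
b = (√(2b))²/2 = 3.260001/2 = 1.630000.
(Check via u − w = 2F/√(2b): u − w = -13.982466, 2F/√(2b) = -13.982464.)

b = 1.63 N·s/m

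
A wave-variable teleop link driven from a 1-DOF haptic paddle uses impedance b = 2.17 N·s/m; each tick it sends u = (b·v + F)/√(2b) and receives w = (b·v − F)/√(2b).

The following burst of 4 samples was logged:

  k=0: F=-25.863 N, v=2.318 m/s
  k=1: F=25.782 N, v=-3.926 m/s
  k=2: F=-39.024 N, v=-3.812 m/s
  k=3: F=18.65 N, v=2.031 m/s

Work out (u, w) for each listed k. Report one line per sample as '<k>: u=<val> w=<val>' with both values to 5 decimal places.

k=0: b·v=2.17×2.318=5.03006; √(2b)=2.08327; u=(5.03006+(-25.863))/2.08327=-10.00013, w=(5.03006−(-25.863))/2.08327=14.82914
k=1: b·v=2.17×(-3.926)=-8.51942; √(2b)=2.08327; u=(-8.51942+25.782)/2.08327=8.28630, w=(-8.51942−25.782)/2.08327=-16.46521
k=2: b·v=2.17×(-3.812)=-8.27204; √(2b)=2.08327; u=(-8.27204+(-39.024))/2.08327=-22.70283, w=(-8.27204−(-39.024))/2.08327=14.76141
k=3: b·v=2.17×2.031=4.40727; √(2b)=2.08327; u=(4.40727+18.65)/2.08327=11.06784, w=(4.40727−18.65)/2.08327=-6.83673

0: u=-10.00013 w=14.82914
1: u=8.28630 w=-16.46521
2: u=-22.70283 w=14.76141
3: u=11.06784 w=-6.83673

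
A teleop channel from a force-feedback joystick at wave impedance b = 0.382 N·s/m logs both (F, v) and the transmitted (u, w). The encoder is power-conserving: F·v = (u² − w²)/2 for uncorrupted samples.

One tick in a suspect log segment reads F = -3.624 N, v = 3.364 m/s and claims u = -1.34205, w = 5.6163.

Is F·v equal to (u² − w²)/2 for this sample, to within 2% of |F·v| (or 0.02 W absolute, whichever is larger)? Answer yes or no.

F·v = (-3.624)×3.364 = -12.1911 W.
(u² − w²)/2 = (1.8011 − 31.5428)/2 = -14.8709 W.
|Δ| = 2.6797;  2% of max(1, |F·v|) = 0.2438.

no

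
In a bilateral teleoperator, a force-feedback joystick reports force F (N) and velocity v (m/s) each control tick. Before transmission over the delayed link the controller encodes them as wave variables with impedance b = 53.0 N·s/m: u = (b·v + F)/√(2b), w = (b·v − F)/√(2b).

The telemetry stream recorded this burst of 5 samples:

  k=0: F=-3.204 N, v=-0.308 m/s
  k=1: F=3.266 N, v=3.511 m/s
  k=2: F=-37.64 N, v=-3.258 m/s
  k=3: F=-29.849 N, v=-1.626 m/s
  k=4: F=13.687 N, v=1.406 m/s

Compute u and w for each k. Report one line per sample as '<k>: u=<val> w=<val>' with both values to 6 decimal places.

0: u=-1.896727 w=-1.274327
1: u=18.391201 w=17.756757
2: u=-20.427501 w=-13.115662
3: u=-11.269538 w=-5.471156
4: u=8.567227 w=5.908429

k=0: b·v=53.0×(-0.308)=-16.324000; √(2b)=10.295630; u=(-16.324000+(-3.204))/10.295630=-1.896727, w=(-16.324000−(-3.204))/10.295630=-1.274327
k=1: b·v=53.0×3.511=186.083000; √(2b)=10.295630; u=(186.083000+3.266)/10.295630=18.391201, w=(186.083000−3.266)/10.295630=17.756757
k=2: b·v=53.0×(-3.258)=-172.674000; √(2b)=10.295630; u=(-172.674000+(-37.64))/10.295630=-20.427501, w=(-172.674000−(-37.64))/10.295630=-13.115662
k=3: b·v=53.0×(-1.626)=-86.178000; √(2b)=10.295630; u=(-86.178000+(-29.849))/10.295630=-11.269538, w=(-86.178000−(-29.849))/10.295630=-5.471156
k=4: b·v=53.0×1.406=74.518000; √(2b)=10.295630; u=(74.518000+13.687)/10.295630=8.567227, w=(74.518000−13.687)/10.295630=5.908429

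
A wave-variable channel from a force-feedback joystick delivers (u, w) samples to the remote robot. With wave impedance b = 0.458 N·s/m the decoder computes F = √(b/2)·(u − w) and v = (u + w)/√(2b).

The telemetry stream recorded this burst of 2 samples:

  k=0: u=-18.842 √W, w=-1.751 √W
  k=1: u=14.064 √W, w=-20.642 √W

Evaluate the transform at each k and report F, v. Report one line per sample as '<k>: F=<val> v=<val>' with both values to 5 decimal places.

0: F=-8.17872 v=-21.51651
1: F=16.60819 v=-6.87300

k=0: u−w=-17.09100, u+w=-20.59300; √(b/2)=0.47854, √(2b)=0.95708; F=0.47854×(-17.091)=-8.17872, v=-20.59300/0.95708=-21.51651
k=1: u−w=34.70600, u+w=-6.57800; √(b/2)=0.47854, √(2b)=0.95708; F=0.47854×34.706=16.60819, v=-6.57800/0.95708=-6.87300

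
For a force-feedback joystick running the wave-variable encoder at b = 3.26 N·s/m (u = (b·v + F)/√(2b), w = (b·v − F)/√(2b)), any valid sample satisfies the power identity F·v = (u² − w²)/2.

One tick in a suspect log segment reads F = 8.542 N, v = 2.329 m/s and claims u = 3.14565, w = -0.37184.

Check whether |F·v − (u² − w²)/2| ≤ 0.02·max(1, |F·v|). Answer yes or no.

F·v = 8.542×2.329 = 19.89432 W.
(u² − w²)/2 = (9.89511 − 0.13826)/2 = 4.87842 W.
|Δ| = 15.01589;  2% of max(1, |F·v|) = 0.39789.

no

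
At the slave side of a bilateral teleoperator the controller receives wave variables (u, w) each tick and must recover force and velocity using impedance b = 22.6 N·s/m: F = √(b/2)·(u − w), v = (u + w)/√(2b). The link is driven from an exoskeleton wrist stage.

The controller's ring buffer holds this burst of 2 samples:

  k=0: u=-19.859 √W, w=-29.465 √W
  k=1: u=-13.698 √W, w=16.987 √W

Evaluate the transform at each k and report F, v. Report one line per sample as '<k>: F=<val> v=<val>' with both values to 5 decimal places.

0: F=32.29102 v=-7.33650
1: F=-103.14908 v=0.48921

k=0: u−w=9.60600, u+w=-49.32400; √(b/2)=3.36155, √(2b)=6.72309; F=3.36155×9.606=32.29102, v=-49.32400/6.72309=-7.33650
k=1: u−w=-30.68500, u+w=3.28900; √(b/2)=3.36155, √(2b)=6.72309; F=3.36155×(-30.685)=-103.14908, v=3.28900/6.72309=0.48921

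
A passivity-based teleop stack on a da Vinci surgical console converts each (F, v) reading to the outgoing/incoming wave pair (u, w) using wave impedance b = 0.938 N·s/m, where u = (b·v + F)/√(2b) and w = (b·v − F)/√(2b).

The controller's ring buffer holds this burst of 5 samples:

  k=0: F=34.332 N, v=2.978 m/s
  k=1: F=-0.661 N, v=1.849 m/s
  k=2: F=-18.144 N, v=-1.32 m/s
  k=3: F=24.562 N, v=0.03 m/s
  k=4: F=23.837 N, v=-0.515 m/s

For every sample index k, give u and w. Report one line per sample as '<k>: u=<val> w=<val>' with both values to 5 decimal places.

0: u=27.10531 w=-23.02642
1: u=0.78366 w=1.74886
2: u=-14.15096 w=12.34299
3: u=17.95331 w=-17.91222
4: u=17.05075 w=-17.75613

k=0: b·v=0.938×2.978=2.79336; √(2b)=1.36967; u=(2.79336+34.332)/1.36967=27.10531, w=(2.79336−34.332)/1.36967=-23.02642
k=1: b·v=0.938×1.849=1.73436; √(2b)=1.36967; u=(1.73436+(-0.661))/1.36967=0.78366, w=(1.73436−(-0.661))/1.36967=1.74886
k=2: b·v=0.938×(-1.32)=-1.23816; √(2b)=1.36967; u=(-1.23816+(-18.144))/1.36967=-14.15096, w=(-1.23816−(-18.144))/1.36967=12.34299
k=3: b·v=0.938×0.03=0.02814; √(2b)=1.36967; u=(0.02814+24.562)/1.36967=17.95331, w=(0.02814−24.562)/1.36967=-17.91222
k=4: b·v=0.938×(-0.515)=-0.48307; √(2b)=1.36967; u=(-0.48307+23.837)/1.36967=17.05075, w=(-0.48307−23.837)/1.36967=-17.75613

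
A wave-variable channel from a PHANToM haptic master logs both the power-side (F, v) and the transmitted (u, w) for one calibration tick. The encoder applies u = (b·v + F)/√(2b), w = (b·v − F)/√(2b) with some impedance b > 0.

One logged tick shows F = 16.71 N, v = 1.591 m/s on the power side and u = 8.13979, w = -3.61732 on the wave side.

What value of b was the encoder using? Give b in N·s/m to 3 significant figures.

u + w = 4.5225;  u + w = √(2b)·v, so √(2b) = 4.5225/1.591 = 2.8425.
b = (√(2b))²/2 = 8.0800/2 = 4.0400.
(Check via u − w = 2F/√(2b): u − w = 11.7571, 2F/√(2b) = 11.7571.)

b = 4.04 N·s/m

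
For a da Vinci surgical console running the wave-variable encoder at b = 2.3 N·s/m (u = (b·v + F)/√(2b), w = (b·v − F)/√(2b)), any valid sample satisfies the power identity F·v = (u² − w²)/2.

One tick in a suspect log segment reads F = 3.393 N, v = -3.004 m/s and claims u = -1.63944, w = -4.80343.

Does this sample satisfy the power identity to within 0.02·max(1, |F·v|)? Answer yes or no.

yes

F·v = 3.393×(-3.004) = -10.1926 W.
(u² − w²)/2 = (2.6878 − 23.0729)/2 = -10.1926 W.
|Δ| = 0.0000;  2% of max(1, |F·v|) = 0.2039.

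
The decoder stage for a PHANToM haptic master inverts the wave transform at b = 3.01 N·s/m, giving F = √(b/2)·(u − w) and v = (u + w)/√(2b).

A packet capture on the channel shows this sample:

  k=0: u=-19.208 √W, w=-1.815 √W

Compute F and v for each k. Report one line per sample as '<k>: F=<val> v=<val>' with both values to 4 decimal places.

0: F=-21.3375 v=-8.5683

k=0: u−w=-17.3930, u+w=-21.0230; √(b/2)=1.2268, √(2b)=2.4536; F=1.2268×(-17.393)=-21.3375, v=-21.0230/2.4536=-8.5683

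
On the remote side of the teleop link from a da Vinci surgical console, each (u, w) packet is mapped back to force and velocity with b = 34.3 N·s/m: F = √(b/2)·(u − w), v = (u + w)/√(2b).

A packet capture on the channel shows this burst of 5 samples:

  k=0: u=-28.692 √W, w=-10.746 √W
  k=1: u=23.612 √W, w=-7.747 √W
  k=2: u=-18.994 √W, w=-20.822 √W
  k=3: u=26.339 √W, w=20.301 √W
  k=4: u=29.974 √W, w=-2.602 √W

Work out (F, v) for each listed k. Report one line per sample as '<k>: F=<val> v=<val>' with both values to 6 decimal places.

k=0: u−w=-17.946000, u+w=-39.438000; √(b/2)=4.141256, √(2b)=8.282512; F=4.141256×(-17.946)=-74.318977, v=-39.438000/8.282512=-4.761599
k=1: u−w=31.359000, u+w=15.865000; √(b/2)=4.141256, √(2b)=8.282512; F=4.141256×31.359=129.865642, v=15.865000/8.282512=1.915482
k=2: u−w=1.828000, u+w=-39.816000; √(b/2)=4.141256, √(2b)=8.282512; F=4.141256×1.828=7.570216, v=-39.816000/8.282512=-4.807237
k=3: u−w=6.038000, u+w=46.640000; √(b/2)=4.141256, √(2b)=8.282512; F=4.141256×6.038=25.004903, v=46.640000/8.282512=5.631142
k=4: u−w=32.576000, u+w=27.372000; √(b/2)=4.141256, √(2b)=8.282512; F=4.141256×32.576=134.905551, v=27.372000/8.282512=3.304795

0: F=-74.318977 v=-4.761599
1: F=129.865642 v=1.915482
2: F=7.570216 v=-4.807237
3: F=25.004903 v=5.631142
4: F=134.905551 v=3.304795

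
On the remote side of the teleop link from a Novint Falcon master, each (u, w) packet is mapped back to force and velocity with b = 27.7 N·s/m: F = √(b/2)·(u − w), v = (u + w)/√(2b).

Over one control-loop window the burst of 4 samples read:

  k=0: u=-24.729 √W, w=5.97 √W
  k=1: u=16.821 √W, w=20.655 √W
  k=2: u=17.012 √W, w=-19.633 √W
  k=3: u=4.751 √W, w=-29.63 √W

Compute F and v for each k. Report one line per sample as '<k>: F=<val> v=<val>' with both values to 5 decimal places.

0: F=-114.24813 v=-2.52031
1: F=-14.26846 v=5.03499
2: F=136.37652 v=-0.35214
3: F=127.95091 v=-3.34255

k=0: u−w=-30.69900, u+w=-18.75900; √(b/2)=3.72156, √(2b)=7.44312; F=3.72156×(-30.699)=-114.24813, v=-18.75900/7.44312=-2.52031
k=1: u−w=-3.83400, u+w=37.47600; √(b/2)=3.72156, √(2b)=7.44312; F=3.72156×(-3.834)=-14.26846, v=37.47600/7.44312=5.03499
k=2: u−w=36.64500, u+w=-2.62100; √(b/2)=3.72156, √(2b)=7.44312; F=3.72156×36.645=136.37652, v=-2.62100/7.44312=-0.35214
k=3: u−w=34.38100, u+w=-24.87900; √(b/2)=3.72156, √(2b)=7.44312; F=3.72156×34.381=127.95091, v=-24.87900/7.44312=-3.34255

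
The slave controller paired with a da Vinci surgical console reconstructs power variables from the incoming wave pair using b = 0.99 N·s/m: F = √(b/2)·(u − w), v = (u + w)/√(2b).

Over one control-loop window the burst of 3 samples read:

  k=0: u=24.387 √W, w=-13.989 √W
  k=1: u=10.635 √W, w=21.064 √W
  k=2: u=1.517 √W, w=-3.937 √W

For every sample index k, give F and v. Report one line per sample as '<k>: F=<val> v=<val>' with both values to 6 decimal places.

k=0: u−w=38.376000, u+w=10.398000; √(b/2)=0.703562, √(2b)=1.407125; F=0.703562×38.376=26.999909, v=10.398000/1.407125=7.389537
k=1: u−w=-10.429000, u+w=31.699000; √(b/2)=0.703562, √(2b)=1.407125; F=0.703562×(-10.429)=-7.337452, v=31.699000/1.407125=22.527498
k=2: u−w=5.454000, u+w=-2.420000; √(b/2)=0.703562, √(2b)=1.407125; F=0.703562×5.454=3.837229, v=-2.420000/1.407125=-1.719819

0: F=26.999909 v=7.389537
1: F=-7.337452 v=22.527498
2: F=3.837229 v=-1.719819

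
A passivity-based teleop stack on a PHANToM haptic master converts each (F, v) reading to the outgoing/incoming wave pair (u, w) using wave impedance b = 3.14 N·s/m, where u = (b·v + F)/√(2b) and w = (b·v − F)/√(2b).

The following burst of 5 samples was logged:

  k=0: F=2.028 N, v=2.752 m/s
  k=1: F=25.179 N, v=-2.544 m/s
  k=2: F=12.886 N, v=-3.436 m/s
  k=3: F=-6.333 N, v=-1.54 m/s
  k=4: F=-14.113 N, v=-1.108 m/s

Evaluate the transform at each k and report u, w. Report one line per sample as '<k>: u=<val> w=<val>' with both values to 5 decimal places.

k=0: b·v=3.14×2.752=8.64128; √(2b)=2.50599; u=(8.64128+2.028)/2.50599=4.25751, w=(8.64128−2.028)/2.50599=2.63899
k=1: b·v=3.14×(-2.544)=-7.98816; √(2b)=2.50599; u=(-7.98816+25.179)/2.50599=6.85989, w=(-7.98816−25.179)/2.50599=-13.23514
k=2: b·v=3.14×(-3.436)=-10.78904; √(2b)=2.50599; u=(-10.78904+12.886)/2.50599=0.83678, w=(-10.78904−12.886)/2.50599=-9.44737
k=3: b·v=3.14×(-1.54)=-4.83560; √(2b)=2.50599; u=(-4.83560+(-6.333))/2.50599=-4.45676, w=(-4.83560−(-6.333))/2.50599=0.59753
k=4: b·v=3.14×(-1.108)=-3.47912; √(2b)=2.50599; u=(-3.47912+(-14.113))/2.50599=-7.02002, w=(-3.47912−(-14.113))/2.50599=4.24338

0: u=4.25751 w=2.63899
1: u=6.85989 w=-13.23514
2: u=0.83678 w=-9.44737
3: u=-4.45676 w=0.59753
4: u=-7.02002 w=4.24338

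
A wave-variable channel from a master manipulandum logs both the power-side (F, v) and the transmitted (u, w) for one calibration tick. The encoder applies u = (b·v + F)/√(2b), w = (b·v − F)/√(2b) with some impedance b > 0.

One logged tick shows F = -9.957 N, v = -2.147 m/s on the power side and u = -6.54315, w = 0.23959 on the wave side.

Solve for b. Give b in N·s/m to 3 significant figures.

u + w = -6.3036;  u + w = √(2b)·v, so √(2b) = -6.3036/(-2.147) = 2.9360.
b = (√(2b))²/2 = 8.6200/2 = 4.3100.
(Check via u − w = 2F/√(2b): u − w = -6.7827, 2F/√(2b) = -6.7827.)

b = 4.31 N·s/m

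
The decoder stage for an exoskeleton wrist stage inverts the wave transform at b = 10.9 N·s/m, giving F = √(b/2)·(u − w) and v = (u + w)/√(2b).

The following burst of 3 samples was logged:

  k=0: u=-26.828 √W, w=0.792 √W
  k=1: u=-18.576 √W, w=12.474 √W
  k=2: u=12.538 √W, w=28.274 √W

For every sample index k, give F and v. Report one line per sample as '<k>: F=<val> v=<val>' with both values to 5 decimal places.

0: F=-64.47954 v=-5.57630
1: F=-72.48695 v=-1.30690
2: F=-36.73606 v=8.74097

k=0: u−w=-27.62000, u+w=-26.03600; √(b/2)=2.33452, √(2b)=4.66905; F=2.33452×(-27.62)=-64.47954, v=-26.03600/4.66905=-5.57630
k=1: u−w=-31.05000, u+w=-6.10200; √(b/2)=2.33452, √(2b)=4.66905; F=2.33452×(-31.05)=-72.48695, v=-6.10200/4.66905=-1.30690
k=2: u−w=-15.73600, u+w=40.81200; √(b/2)=2.33452, √(2b)=4.66905; F=2.33452×(-15.736)=-36.73606, v=40.81200/4.66905=8.74097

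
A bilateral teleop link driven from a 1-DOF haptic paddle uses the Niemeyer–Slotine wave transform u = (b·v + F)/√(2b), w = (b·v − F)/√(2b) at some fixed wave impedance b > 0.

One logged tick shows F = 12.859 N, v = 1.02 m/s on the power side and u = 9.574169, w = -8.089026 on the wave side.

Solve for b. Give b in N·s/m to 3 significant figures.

b = 1.06 N·s/m

u + w = 1.485143;  u + w = √(2b)·v, so √(2b) = 1.485143/1.02 = 1.456023.
b = (√(2b))²/2 = 2.120002/2 = 1.060001.
(Check via u − w = 2F/√(2b): u − w = 17.663195, 2F/√(2b) = 17.663188.)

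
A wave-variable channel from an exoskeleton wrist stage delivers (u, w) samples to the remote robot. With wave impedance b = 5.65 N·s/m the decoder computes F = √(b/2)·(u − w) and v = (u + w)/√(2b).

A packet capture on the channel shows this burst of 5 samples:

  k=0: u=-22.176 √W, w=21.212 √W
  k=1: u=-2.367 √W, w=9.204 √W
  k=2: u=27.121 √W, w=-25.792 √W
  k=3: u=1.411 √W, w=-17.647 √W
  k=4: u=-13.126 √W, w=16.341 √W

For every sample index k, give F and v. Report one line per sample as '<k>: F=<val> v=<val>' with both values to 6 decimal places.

k=0: u−w=-43.388000, u+w=-0.964000; √(b/2)=1.680774, √(2b)=3.361547; F=1.680774×(-43.388)=-72.925406, v=-0.964000/3.361547=-0.286773
k=1: u−w=-11.571000, u+w=6.837000; √(b/2)=1.680774, √(2b)=3.361547; F=1.680774×(-11.571)=-19.448232, v=6.837000/3.361547=2.033885
k=2: u−w=52.913000, u+w=1.329000; √(b/2)=1.680774, √(2b)=3.361547; F=1.680774×52.913=88.934775, v=1.329000/3.361547=0.395354
k=3: u−w=19.058000, u+w=-16.236000; √(b/2)=1.680774, √(2b)=3.361547; F=1.680774×19.058=32.032184, v=-16.236000/3.361547=-4.829919
k=4: u−w=-29.467000, u+w=3.215000; √(b/2)=1.680774, √(2b)=3.361547; F=1.680774×(-29.467)=-49.527357, v=3.215000/3.361547=0.956405

0: F=-72.925406 v=-0.286773
1: F=-19.448232 v=2.033885
2: F=88.934775 v=0.395354
3: F=32.032184 v=-4.829919
4: F=-49.527357 v=0.956405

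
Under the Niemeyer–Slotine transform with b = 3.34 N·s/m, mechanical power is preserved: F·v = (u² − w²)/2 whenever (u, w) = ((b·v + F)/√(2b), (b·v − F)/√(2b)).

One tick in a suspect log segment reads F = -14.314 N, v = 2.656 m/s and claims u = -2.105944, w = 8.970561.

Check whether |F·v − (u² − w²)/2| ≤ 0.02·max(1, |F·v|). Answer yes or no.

F·v = (-14.314)×2.656 = -38.017984 W.
(u² − w²)/2 = (4.435000 − 80.470965)/2 = -38.017982 W.
|Δ| = 0.000002;  2% of max(1, |F·v|) = 0.760360.

yes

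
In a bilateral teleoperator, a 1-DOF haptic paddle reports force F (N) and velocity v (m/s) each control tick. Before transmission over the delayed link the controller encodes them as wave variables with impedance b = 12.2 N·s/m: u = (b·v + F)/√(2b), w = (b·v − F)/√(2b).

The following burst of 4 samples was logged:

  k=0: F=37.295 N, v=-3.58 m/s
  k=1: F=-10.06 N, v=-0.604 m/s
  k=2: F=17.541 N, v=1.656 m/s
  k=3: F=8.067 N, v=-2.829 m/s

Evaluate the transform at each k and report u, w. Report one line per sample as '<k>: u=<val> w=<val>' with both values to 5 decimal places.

k=0: b·v=12.2×(-3.58)=-43.67600; √(2b)=4.93964; u=(-43.67600+37.295)/4.93964=-1.29180, w=(-43.67600−37.295)/4.93964=-16.39210
k=1: b·v=12.2×(-0.604)=-7.36880; √(2b)=4.93964; u=(-7.36880+(-10.06))/4.93964=-3.52836, w=(-7.36880−(-10.06))/4.93964=0.54482
k=2: b·v=12.2×1.656=20.20320; √(2b)=4.93964; u=(20.20320+17.541)/4.93964=7.64109, w=(20.20320−17.541)/4.93964=0.53895
k=3: b·v=12.2×(-2.829)=-34.51380; √(2b)=4.93964; u=(-34.51380+8.067)/4.93964=-5.35400, w=(-34.51380−8.067)/4.93964=-8.62023

0: u=-1.29180 w=-16.39210
1: u=-3.52836 w=0.54482
2: u=7.64109 w=0.53895
3: u=-5.35400 w=-8.62023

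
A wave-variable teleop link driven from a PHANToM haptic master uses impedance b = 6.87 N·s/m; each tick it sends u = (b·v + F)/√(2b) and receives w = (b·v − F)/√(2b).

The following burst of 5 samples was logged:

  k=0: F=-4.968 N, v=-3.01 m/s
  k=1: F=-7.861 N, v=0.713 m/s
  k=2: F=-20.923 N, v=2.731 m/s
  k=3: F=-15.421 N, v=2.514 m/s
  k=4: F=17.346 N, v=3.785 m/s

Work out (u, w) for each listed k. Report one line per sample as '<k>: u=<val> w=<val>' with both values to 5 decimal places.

k=0: b·v=6.87×(-3.01)=-20.67870; √(2b)=3.70675; u=(-20.67870+(-4.968))/3.70675=-6.91892, w=(-20.67870−(-4.968))/3.70675=-4.23840
k=1: b·v=6.87×0.713=4.89831; √(2b)=3.70675; u=(4.89831+(-7.861))/3.70675=-0.79927, w=(4.89831−(-7.861))/3.70675=3.44218
k=2: b·v=6.87×2.731=18.76197; √(2b)=3.70675; u=(18.76197+(-20.923))/3.70675=-0.58300, w=(18.76197−(-20.923))/3.70675=10.70613
k=3: b·v=6.87×2.514=17.27118; √(2b)=3.70675; u=(17.27118+(-15.421))/3.70675=0.49914, w=(17.27118−(-15.421))/3.70675=8.81963
k=4: b·v=6.87×3.785=26.00295; √(2b)=3.70675; u=(26.00295+17.346)/3.70675=11.69460, w=(26.00295−17.346)/3.70675=2.33546

0: u=-6.91892 w=-4.23840
1: u=-0.79927 w=3.44218
2: u=-0.58300 w=10.70613
3: u=0.49914 w=8.81963
4: u=11.69460 w=2.33546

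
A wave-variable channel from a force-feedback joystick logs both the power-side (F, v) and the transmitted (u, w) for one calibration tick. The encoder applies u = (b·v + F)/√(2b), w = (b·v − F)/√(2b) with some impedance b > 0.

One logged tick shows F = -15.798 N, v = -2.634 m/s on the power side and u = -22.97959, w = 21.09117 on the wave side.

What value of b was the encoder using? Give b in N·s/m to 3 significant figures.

u + w = -1.8884;  u + w = √(2b)·v, so √(2b) = -1.8884/(-2.634) = 0.7169.
b = (√(2b))²/2 = 0.5140/2 = 0.2570.
(Check via u − w = 2F/√(2b): u − w = -44.0708, 2F/√(2b) = -44.0706.)

b = 0.257 N·s/m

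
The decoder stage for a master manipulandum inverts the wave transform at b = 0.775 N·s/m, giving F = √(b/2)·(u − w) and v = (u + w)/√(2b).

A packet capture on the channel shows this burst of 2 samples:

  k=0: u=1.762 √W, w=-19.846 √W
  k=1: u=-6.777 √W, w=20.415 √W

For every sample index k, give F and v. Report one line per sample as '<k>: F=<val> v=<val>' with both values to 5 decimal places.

k=0: u−w=21.60800, u+w=-18.08400; √(b/2)=0.62249, √(2b)=1.24499; F=0.62249×21.608=13.45087, v=-18.08400/1.24499=-14.52542
k=1: u−w=-27.19200, u+w=13.63800; √(b/2)=0.62249, √(2b)=1.24499; F=0.62249×(-27.192)=-16.92688, v=13.63800/1.24499=10.95431

0: F=13.45087 v=-14.52542
1: F=-16.92688 v=10.95431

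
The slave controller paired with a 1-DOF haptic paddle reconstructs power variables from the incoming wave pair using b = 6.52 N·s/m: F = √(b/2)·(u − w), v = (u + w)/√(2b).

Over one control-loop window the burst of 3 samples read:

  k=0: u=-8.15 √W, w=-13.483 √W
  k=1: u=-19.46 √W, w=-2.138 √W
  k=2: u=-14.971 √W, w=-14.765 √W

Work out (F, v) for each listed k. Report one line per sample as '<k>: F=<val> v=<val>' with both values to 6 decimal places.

0: F=9.628982 v=-5.990705
1: F=-31.275685 v=-5.981013
2: F=-0.371943 v=-8.234624

k=0: u−w=5.333000, u+w=-21.633000; √(b/2)=1.805547, √(2b)=3.611094; F=1.805547×5.333=9.628982, v=-21.633000/3.611094=-5.990705
k=1: u−w=-17.322000, u+w=-21.598000; √(b/2)=1.805547, √(2b)=3.611094; F=1.805547×(-17.322)=-31.275685, v=-21.598000/3.611094=-5.981013
k=2: u−w=-0.206000, u+w=-29.736000; √(b/2)=1.805547, √(2b)=3.611094; F=1.805547×(-0.206)=-0.371943, v=-29.736000/3.611094=-8.234624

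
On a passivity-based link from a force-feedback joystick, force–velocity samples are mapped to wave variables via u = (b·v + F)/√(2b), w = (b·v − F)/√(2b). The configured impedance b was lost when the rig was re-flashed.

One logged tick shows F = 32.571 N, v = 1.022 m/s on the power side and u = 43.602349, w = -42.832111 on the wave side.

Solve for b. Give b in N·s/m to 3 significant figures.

u + w = 0.770238;  u + w = √(2b)·v, so √(2b) = 0.770238/1.022 = 0.753658.
b = (√(2b))²/2 = 0.568000/2 = 0.284000.
(Check via u − w = 2F/√(2b): u − w = 86.434460, 2F/√(2b) = 86.434484.)

b = 0.284 N·s/m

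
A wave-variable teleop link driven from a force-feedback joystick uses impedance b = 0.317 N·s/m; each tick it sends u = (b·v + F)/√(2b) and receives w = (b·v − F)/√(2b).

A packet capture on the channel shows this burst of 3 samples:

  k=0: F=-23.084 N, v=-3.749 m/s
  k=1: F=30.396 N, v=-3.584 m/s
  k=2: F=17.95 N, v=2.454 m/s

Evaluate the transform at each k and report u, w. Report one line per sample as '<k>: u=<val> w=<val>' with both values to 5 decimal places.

k=0: b·v=0.317×(-3.749)=-1.18843; √(2b)=0.79624; u=(-1.18843+(-23.084))/0.79624=-30.48377, w=(-1.18843−(-23.084))/0.79624=27.49866
k=1: b·v=0.317×(-3.584)=-1.13613; √(2b)=0.79624; u=(-1.13613+30.396)/0.79624=36.74750, w=(-1.13613−30.396)/0.79624=-39.60123
k=2: b·v=0.317×2.454=0.77792; √(2b)=0.79624; u=(0.77792+17.95)/0.79624=23.52041, w=(0.77792−17.95)/0.79624=-21.56643

0: u=-30.48377 w=27.49866
1: u=36.74750 w=-39.60123
2: u=23.52041 w=-21.56643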